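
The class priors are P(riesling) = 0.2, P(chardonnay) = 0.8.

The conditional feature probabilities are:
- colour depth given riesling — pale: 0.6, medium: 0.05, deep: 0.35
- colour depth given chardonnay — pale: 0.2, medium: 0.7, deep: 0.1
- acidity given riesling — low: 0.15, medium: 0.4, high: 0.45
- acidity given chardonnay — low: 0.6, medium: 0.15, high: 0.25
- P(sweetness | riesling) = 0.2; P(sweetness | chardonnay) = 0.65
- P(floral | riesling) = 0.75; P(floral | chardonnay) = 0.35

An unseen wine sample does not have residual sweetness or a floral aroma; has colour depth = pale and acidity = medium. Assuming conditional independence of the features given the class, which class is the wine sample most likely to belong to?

riesling: 0.2 × 0.6 × 0.4 × (1−0.2) × (1−0.75) = 0.0096
chardonnay: 0.8 × 0.2 × 0.15 × (1−0.65) × (1−0.35) = 0.00546
Highest score → riesling.

riesling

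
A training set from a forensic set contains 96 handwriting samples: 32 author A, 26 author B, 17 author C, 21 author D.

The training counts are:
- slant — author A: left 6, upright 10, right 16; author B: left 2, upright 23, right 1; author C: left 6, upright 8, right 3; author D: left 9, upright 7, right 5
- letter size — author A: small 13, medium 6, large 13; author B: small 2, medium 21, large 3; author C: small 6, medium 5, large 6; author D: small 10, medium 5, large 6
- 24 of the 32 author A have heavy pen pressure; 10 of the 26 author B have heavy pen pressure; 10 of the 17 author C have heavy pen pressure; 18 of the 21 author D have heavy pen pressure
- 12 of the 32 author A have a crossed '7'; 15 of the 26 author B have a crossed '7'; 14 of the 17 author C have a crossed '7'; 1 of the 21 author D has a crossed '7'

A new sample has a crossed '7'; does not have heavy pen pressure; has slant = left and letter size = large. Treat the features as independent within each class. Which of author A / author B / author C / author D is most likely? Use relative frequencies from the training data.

author A: (32/96) × (6/32) × (13/32) × (8/32) × (12/32) = 0.00238037109375
author B: (26/96) × (2/26) × (3/26) × (16/26) × (15/26) ≈ 0.000853437
author C: (17/96) × (6/17) × (6/17) × (7/17) × (14/17) ≈ 0.00748015
author D: (21/96) × (9/21) × (6/21) × (3/21) × (1/21) ≈ 0.000182216
Highest score → author C.

author C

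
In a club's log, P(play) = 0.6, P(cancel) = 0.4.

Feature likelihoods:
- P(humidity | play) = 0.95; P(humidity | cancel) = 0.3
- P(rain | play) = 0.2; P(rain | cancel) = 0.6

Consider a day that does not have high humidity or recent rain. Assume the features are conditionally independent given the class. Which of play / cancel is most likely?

play: 0.6 × (1−0.95) × (1−0.2) = 0.024
cancel: 0.4 × (1−0.3) × (1−0.6) = 0.112
Highest score → cancel.

cancel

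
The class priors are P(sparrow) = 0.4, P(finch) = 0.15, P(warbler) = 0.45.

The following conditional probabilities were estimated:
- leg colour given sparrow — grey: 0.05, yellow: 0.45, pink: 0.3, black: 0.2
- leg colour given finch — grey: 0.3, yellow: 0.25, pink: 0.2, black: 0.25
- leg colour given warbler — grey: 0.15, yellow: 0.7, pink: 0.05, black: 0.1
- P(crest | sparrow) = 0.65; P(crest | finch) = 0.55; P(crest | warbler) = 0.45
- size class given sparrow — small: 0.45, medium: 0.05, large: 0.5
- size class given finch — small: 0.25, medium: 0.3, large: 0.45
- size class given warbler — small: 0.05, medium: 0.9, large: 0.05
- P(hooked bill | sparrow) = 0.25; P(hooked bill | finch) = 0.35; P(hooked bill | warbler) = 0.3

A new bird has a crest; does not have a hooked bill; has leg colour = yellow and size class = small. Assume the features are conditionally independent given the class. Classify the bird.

sparrow

sparrow: 0.4 × 0.45 × 0.65 × 0.45 × (1−0.25) = 0.0394875
finch: 0.15 × 0.25 × 0.55 × 0.25 × (1−0.35) = 0.0033515625
warbler: 0.45 × 0.7 × 0.45 × 0.05 × (1−0.3) = 0.00496125
Highest score → sparrow.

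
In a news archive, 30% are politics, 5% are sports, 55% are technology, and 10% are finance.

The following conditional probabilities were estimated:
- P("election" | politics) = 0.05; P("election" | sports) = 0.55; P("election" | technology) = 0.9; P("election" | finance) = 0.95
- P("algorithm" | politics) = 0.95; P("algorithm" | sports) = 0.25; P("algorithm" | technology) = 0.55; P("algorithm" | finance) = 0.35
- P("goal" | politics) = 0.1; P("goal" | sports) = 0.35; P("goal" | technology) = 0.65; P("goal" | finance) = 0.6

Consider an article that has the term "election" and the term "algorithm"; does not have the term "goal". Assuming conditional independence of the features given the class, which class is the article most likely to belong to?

technology

politics: 0.3 × 0.05 × 0.95 × (1−0.1) = 0.012825
sports: 0.05 × 0.55 × 0.25 × (1−0.35) = 0.00446875
technology: 0.55 × 0.9 × 0.55 × (1−0.65) = 0.0952875
finance: 0.1 × 0.95 × 0.35 × (1−0.6) = 0.0133
Highest score → technology.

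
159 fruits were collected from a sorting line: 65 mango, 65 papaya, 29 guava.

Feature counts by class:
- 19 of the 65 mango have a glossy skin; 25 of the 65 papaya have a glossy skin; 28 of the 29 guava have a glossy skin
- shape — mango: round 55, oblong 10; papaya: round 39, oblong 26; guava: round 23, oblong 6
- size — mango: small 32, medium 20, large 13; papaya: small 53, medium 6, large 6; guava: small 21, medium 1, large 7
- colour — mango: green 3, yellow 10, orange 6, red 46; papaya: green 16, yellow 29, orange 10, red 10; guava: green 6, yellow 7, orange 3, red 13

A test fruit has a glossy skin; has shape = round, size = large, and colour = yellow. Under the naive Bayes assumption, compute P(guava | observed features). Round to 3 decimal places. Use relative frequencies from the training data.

0.538

mango: (65/159) × (19/65) × (55/65) × (13/65) × (10/65) ≈ 0.00311116
papaya: (65/159) × (25/65) × (39/65) × (6/65) × (29/65) ≈ 0.00388523
guava: (29/159) × (28/29) × (23/29) × (7/29) × (7/29) ≈ 0.0081375
P(guava | x) = 0.0081375 / 0.01513389 ≈ 0.538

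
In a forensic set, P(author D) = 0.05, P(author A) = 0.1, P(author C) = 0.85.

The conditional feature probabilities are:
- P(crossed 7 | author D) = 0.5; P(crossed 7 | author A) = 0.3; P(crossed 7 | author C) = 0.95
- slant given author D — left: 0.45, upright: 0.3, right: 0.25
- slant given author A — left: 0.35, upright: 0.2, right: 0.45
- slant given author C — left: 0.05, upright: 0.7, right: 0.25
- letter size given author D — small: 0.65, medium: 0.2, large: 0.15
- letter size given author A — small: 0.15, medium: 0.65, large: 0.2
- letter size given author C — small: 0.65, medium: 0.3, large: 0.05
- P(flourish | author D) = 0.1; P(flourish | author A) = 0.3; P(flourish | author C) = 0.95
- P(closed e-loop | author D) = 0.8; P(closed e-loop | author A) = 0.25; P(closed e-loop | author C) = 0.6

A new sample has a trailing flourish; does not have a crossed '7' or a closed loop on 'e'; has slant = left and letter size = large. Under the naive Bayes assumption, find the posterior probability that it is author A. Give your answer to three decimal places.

0.937

author D: 0.05 × (1−0.5) × 0.45 × 0.15 × 0.1 × (1−0.8) = 0.00003375
author A: 0.1 × (1−0.3) × 0.35 × 0.2 × 0.3 × (1−0.25) = 0.0011025
author C: 0.85 × (1−0.95) × 0.05 × 0.05 × 0.95 × (1−0.6) = 0.000040375
P(author A | x) = 0.0011025 / 0.001176625 ≈ 0.937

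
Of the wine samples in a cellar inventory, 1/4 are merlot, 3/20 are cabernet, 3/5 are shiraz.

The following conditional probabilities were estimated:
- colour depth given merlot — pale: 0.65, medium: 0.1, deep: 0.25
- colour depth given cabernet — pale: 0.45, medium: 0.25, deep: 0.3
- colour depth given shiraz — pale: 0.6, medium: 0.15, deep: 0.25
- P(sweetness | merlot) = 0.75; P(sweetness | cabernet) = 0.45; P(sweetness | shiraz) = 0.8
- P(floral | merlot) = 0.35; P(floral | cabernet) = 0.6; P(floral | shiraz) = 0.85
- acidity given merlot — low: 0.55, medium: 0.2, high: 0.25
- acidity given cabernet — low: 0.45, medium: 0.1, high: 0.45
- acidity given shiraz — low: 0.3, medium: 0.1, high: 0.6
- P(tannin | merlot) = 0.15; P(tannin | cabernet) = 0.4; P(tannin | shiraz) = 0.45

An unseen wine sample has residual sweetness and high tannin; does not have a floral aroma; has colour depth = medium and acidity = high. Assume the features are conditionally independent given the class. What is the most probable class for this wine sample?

merlot: 0.25 × 0.1 × 0.75 × (1−0.35) × 0.25 × 0.15 = 0.00045703125
cabernet: 0.15 × 0.25 × 0.45 × (1−0.6) × 0.45 × 0.4 = 0.001215
shiraz: 0.6 × 0.15 × 0.8 × (1−0.85) × 0.6 × 0.45 = 0.002916
Highest score → shiraz.

shiraz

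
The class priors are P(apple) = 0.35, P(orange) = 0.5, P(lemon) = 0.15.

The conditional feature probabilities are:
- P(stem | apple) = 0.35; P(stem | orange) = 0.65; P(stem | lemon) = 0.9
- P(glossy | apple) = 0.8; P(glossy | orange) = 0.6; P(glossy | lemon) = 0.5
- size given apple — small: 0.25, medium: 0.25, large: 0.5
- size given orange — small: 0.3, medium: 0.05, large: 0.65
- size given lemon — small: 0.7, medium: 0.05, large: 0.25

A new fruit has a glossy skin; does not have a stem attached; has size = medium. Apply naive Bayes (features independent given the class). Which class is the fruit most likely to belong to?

apple

apple: 0.35 × (1−0.35) × 0.8 × 0.25 = 0.0455
orange: 0.5 × (1−0.65) × 0.6 × 0.05 = 0.00525
lemon: 0.15 × (1−0.9) × 0.5 × 0.05 = 0.000375
Highest score → apple.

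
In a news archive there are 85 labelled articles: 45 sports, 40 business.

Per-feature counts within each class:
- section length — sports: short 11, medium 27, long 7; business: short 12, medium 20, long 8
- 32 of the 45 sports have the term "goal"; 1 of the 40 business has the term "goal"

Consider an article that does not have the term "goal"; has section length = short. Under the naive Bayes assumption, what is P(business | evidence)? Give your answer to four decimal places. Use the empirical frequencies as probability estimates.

sports: (45/85) × (11/45) × (13/45) ≈ 0.0373856
business: (40/85) × (12/40) × (39/40) ≈ 0.137647
P(business | x) = 0.137647 / 0.1750326 ≈ 0.7864

0.7864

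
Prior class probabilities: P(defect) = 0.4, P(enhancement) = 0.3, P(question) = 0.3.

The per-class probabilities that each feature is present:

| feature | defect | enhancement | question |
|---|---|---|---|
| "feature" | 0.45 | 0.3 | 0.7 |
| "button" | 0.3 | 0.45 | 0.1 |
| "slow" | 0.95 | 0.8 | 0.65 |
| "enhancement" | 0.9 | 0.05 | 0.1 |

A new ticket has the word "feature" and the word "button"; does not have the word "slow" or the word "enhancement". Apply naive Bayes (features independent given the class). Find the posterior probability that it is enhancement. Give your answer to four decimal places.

0.5278

defect: 0.4 × 0.45 × 0.3 × (1−0.95) × (1−0.9) = 0.00027
enhancement: 0.3 × 0.3 × 0.45 × (1−0.8) × (1−0.05) = 0.007695
question: 0.3 × 0.7 × 0.1 × (1−0.65) × (1−0.1) = 0.006615
P(enhancement | x) = 0.007695 / 0.01458 ≈ 0.5278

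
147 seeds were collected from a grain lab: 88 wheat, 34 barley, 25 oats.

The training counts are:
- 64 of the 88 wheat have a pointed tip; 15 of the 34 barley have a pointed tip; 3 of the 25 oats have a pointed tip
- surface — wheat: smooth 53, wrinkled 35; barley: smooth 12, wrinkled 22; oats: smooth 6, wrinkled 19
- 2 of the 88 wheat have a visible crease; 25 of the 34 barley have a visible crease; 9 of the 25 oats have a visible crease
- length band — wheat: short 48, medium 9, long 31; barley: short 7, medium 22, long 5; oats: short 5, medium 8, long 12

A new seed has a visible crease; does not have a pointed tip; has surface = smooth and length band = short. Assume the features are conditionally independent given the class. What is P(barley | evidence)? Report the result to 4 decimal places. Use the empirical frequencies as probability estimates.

wheat: (88/147) × (24/88) × (53/88) × (2/88) × (48/88) ≈ 0.00121897
barley: (34/147) × (19/34) × (12/34) × (25/34) × (7/34) ≈ 0.00690588
oats: (25/147) × (22/25) × (6/25) × (9/25) × (5/25) ≈ 0.00258612
P(barley | x) = 0.00690588 / 0.01071097 ≈ 0.6447

0.6447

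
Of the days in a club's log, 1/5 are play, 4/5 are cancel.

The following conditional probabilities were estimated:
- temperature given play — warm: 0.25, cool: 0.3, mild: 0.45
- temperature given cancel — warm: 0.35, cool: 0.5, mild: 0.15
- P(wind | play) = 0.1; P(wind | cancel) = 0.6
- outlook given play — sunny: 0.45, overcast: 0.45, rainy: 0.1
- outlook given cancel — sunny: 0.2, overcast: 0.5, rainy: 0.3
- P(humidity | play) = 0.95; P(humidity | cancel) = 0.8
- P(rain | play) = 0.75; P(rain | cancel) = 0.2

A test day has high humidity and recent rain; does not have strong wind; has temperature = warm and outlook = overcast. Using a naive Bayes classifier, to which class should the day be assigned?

play

play: 0.2 × 0.25 × (1−0.1) × 0.45 × 0.95 × 0.75 = 0.014428125
cancel: 0.8 × 0.35 × (1−0.6) × 0.5 × 0.8 × 0.2 = 0.00896
Highest score → play.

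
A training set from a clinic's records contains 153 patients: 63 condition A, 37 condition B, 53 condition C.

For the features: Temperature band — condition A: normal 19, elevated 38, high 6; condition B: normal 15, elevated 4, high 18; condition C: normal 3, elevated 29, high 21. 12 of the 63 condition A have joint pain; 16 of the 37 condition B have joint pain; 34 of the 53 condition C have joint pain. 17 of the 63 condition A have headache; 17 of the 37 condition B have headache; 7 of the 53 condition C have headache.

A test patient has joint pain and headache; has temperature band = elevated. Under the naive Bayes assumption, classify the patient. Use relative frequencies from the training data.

condition C

condition A: (63/153) × (38/63) × (12/63) × (17/63) ≈ 0.0127656
condition B: (37/153) × (4/37) × (16/37) × (17/37) ≈ 0.00519438
condition C: (53/153) × (29/53) × (34/53) × (7/53) ≈ 0.0160595
Highest score → condition C.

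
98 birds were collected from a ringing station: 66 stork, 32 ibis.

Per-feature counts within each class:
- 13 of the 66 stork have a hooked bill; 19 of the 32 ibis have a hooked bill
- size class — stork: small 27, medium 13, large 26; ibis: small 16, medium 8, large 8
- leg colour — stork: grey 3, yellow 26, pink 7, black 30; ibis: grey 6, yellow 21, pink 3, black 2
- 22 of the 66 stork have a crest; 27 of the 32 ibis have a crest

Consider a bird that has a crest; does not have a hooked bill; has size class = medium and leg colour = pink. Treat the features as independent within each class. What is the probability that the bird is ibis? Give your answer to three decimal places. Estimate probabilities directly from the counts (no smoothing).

0.411

stork: (66/98) × (53/66) × (13/66) × (7/66) × (22/66) ≈ 0.00376602
ibis: (32/98) × (13/32) × (8/32) × (3/32) × (27/32) ≈ 0.00262327
P(ibis | x) = 0.00262327 / 0.00638929 ≈ 0.411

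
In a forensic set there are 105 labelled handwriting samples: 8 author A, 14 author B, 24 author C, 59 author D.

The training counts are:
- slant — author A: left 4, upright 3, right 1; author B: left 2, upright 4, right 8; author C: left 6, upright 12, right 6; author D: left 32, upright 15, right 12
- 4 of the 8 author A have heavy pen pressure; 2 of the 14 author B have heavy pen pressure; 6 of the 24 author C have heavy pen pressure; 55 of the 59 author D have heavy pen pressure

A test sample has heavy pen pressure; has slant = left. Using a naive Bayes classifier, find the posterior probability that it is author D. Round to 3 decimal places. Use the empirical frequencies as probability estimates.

0.887

author A: (8/105) × (4/8) × (4/8) ≈ 0.0190476
author B: (14/105) × (2/14) × (2/14) ≈ 0.00272109
author C: (24/105) × (6/24) × (6/24) ≈ 0.0142857
author D: (59/105) × (32/59) × (55/59) ≈ 0.2841
P(author D | x) = 0.2841 / 0.32015439 ≈ 0.887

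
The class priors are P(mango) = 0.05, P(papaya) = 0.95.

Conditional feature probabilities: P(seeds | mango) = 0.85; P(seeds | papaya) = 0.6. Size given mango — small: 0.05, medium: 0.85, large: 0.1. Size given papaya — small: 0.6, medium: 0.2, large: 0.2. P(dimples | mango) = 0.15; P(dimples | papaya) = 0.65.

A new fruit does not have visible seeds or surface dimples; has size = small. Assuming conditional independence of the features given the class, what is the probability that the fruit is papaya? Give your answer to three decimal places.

mango: 0.05 × (1−0.85) × 0.05 × (1−0.15) = 0.00031875
papaya: 0.95 × (1−0.6) × 0.6 × (1−0.65) = 0.0798
P(papaya | x) = 0.0798 / 0.08011875 ≈ 0.996

0.996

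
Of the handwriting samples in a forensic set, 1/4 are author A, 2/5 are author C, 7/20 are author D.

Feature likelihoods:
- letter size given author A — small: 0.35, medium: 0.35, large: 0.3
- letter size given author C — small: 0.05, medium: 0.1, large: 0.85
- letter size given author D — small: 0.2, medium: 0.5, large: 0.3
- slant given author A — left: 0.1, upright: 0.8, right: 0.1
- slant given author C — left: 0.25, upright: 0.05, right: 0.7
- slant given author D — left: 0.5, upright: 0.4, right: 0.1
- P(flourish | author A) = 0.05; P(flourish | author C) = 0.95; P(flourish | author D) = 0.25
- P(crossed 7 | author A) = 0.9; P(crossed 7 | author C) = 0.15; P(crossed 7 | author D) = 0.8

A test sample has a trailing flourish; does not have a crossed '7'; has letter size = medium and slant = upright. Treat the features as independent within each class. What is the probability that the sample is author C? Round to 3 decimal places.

0.296

author A: 0.25 × 0.35 × 0.8 × 0.05 × (1−0.9) = 0.00035
author C: 0.4 × 0.1 × 0.05 × 0.95 × (1−0.15) = 0.001615
author D: 0.35 × 0.5 × 0.4 × 0.25 × (1−0.8) = 0.0035
P(author C | x) = 0.001615 / 0.005465 ≈ 0.296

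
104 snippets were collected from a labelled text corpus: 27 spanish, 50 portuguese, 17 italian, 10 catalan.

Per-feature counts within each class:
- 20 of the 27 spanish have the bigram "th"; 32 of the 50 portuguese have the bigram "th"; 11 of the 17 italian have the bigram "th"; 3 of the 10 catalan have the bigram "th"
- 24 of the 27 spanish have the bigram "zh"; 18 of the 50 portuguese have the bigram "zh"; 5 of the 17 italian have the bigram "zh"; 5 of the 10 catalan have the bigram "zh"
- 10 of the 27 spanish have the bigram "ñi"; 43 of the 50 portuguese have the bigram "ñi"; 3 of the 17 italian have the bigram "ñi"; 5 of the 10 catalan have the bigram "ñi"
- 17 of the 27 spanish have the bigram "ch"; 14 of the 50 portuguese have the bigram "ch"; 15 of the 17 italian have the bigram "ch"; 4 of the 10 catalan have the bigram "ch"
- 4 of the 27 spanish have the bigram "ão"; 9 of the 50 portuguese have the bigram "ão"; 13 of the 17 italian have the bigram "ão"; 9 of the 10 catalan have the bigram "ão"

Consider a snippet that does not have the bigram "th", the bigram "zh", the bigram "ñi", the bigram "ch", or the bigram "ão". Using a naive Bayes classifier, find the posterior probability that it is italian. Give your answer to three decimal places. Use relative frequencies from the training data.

0.074

spanish: (27/104) × (7/27) × (3/27) × (17/27) × (10/27) × (23/27) ≈ 0.00148562
portuguese: (50/104) × (18/50) × (32/50) × (7/50) × (36/50) × (41/50) ≈ 0.00915574
italian: (17/104) × (6/17) × (12/17) × (14/17) × (2/17) × (4/17) ≈ 0.000928371
catalan: (10/104) × (7/10) × (5/10) × (5/10) × (6/10) × (1/10) ≈ 0.00100962
P(italian | x) = 0.000928371 / 0.012579351 ≈ 0.074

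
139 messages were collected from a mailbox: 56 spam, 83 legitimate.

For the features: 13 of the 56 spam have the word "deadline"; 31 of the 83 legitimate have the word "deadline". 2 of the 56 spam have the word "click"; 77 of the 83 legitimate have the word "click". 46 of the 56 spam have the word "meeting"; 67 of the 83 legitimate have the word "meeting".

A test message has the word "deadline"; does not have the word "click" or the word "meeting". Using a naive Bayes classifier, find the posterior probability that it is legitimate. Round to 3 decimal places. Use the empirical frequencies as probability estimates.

0.162

spam: (56/139) × (13/56) × (54/56) × (10/56) ≈ 0.0161045
legitimate: (83/139) × (31/83) × (6/83) × (16/83) ≈ 0.00310786
P(legitimate | x) = 0.00310786 / 0.01921236 ≈ 0.162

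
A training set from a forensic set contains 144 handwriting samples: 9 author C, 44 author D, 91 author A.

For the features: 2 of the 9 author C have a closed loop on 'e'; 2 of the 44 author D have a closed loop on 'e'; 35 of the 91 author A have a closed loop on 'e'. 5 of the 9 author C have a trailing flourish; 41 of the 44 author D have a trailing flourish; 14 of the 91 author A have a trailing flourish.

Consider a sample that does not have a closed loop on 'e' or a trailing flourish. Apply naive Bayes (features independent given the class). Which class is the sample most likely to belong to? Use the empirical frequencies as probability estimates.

author C: (9/144) × (7/9) × (4/9) ≈ 0.0216049
author D: (44/144) × (42/44) × (3/44) ≈ 0.0198864
author A: (91/144) × (56/91) × (77/91) ≈ 0.32906
Highest score → author A.

author A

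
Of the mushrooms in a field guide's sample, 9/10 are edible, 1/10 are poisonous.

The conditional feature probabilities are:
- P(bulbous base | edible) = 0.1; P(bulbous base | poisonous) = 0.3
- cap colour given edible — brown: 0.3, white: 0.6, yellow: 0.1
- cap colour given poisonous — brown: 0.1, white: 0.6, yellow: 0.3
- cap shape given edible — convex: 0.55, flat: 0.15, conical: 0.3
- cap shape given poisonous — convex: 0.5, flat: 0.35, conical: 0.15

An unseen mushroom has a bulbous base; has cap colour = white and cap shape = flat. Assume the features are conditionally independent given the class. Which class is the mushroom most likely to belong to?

edible: 0.9 × 0.1 × 0.6 × 0.15 = 0.0081
poisonous: 0.1 × 0.3 × 0.6 × 0.35 = 0.0063
Highest score → edible.

edible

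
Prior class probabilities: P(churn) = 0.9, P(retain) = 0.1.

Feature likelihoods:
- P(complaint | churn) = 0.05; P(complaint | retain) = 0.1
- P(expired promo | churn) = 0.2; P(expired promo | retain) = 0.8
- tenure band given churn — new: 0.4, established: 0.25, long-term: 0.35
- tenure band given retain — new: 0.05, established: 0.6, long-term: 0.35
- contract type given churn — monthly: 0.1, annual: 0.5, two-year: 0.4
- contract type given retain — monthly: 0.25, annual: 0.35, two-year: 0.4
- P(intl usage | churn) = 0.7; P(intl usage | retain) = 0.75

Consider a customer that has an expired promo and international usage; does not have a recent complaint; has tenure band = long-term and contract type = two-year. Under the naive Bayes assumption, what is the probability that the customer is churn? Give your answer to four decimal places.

0.6891

churn: 0.9 × (1−0.05) × 0.2 × 0.35 × 0.4 × 0.7 = 0.016758
retain: 0.1 × (1−0.1) × 0.8 × 0.35 × 0.4 × 0.75 = 0.00756
P(churn | x) = 0.016758 / 0.024318 ≈ 0.6891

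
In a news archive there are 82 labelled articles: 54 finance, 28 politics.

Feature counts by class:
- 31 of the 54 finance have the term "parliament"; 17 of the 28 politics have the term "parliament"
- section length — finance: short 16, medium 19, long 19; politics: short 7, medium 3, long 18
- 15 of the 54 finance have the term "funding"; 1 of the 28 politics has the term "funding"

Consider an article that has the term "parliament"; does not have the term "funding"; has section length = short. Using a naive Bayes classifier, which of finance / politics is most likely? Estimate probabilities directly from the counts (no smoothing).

finance

finance: (54/82) × (31/54) × (16/54) × (39/54) ≈ 0.0808993
politics: (28/82) × (17/28) × (7/28) × (27/28) ≈ 0.0499782
Highest score → finance.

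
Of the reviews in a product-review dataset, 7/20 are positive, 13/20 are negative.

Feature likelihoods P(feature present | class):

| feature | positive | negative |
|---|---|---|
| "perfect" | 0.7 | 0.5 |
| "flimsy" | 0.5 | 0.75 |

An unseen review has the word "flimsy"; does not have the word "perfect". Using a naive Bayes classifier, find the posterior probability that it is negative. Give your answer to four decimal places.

positive: 0.35 × (1−0.7) × 0.5 = 0.0525
negative: 0.65 × (1−0.5) × 0.75 = 0.24375
P(negative | x) = 0.24375 / 0.29625 ≈ 0.8228

0.8228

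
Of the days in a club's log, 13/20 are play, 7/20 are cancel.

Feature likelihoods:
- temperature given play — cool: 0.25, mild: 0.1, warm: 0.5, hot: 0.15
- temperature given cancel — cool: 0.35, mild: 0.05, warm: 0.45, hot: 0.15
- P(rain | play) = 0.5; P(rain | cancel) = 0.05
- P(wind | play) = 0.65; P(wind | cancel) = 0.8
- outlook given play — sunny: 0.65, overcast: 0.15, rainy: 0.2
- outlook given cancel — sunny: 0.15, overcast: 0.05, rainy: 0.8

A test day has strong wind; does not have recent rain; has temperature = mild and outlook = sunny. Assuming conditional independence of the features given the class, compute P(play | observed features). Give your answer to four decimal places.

play: 0.65 × 0.1 × (1−0.5) × 0.65 × 0.65 = 0.01373125
cancel: 0.35 × 0.05 × (1−0.05) × 0.8 × 0.15 = 0.001995
P(play | x) = 0.01373125 / 0.01572625 ≈ 0.8731

0.8731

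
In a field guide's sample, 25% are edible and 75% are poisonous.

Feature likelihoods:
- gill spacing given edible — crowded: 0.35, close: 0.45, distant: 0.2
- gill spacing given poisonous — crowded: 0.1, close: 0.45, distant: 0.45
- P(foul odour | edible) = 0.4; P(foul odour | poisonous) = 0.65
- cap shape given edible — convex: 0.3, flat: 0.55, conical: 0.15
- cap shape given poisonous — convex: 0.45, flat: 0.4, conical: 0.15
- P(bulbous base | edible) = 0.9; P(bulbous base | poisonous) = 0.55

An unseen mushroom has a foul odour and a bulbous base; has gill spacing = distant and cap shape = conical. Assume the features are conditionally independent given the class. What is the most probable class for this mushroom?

edible: 0.25 × 0.2 × 0.4 × 0.15 × 0.9 = 0.0027
poisonous: 0.75 × 0.45 × 0.65 × 0.15 × 0.55 = 0.0180984375
Highest score → poisonous.

poisonous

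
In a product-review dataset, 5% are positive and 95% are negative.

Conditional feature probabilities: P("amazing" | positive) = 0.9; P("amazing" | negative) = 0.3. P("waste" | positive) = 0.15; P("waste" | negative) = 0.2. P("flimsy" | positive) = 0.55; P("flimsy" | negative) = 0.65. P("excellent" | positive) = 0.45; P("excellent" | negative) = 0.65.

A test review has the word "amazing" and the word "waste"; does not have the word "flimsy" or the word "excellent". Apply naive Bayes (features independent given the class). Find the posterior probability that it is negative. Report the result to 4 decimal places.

0.8069

positive: 0.05 × 0.9 × 0.15 × (1−0.55) × (1−0.45) = 0.001670625
negative: 0.95 × 0.3 × 0.2 × (1−0.65) × (1−0.65) = 0.0069825
P(negative | x) = 0.0069825 / 0.008653125 ≈ 0.8069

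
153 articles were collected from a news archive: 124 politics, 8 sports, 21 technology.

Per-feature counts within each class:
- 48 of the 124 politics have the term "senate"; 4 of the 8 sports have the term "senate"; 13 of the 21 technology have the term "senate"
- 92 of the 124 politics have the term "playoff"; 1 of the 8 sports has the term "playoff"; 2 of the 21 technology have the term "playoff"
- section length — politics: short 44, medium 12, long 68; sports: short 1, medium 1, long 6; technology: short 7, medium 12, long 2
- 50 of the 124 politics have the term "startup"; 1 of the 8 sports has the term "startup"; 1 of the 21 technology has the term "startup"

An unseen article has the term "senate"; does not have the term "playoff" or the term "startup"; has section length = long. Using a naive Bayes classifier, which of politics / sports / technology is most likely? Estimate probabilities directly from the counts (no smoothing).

politics

politics: (124/153) × (48/124) × (32/124) × (68/124) × (74/124) ≈ 0.0264957
sports: (8/153) × (4/8) × (7/8) × (6/8) × (7/8) ≈ 0.0150123
technology: (21/153) × (13/21) × (19/21) × (2/21) × (20/21) ≈ 0.00697281
Highest score → politics.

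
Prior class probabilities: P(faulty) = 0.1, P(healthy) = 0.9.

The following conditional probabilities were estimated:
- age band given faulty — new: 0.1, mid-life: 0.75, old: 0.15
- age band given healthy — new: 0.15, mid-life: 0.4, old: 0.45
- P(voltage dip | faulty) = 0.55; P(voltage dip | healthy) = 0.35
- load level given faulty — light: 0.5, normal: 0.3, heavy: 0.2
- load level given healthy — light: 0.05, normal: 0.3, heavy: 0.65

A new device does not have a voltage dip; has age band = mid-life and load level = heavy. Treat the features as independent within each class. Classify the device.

healthy

faulty: 0.1 × 0.75 × (1−0.55) × 0.2 = 0.00675
healthy: 0.9 × 0.4 × (1−0.35) × 0.65 = 0.1521
Highest score → healthy.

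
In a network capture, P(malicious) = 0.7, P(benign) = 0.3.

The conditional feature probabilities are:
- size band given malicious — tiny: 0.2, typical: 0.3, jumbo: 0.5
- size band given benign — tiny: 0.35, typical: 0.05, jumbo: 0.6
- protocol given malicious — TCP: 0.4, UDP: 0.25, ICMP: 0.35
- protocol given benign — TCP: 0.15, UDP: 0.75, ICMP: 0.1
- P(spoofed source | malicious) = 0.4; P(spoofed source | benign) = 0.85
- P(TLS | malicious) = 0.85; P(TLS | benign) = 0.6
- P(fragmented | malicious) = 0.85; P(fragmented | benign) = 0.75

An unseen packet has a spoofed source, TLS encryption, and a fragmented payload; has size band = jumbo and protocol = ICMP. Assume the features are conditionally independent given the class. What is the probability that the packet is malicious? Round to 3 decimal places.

0.837

malicious: 0.7 × 0.5 × 0.35 × 0.4 × 0.85 × 0.85 = 0.0354025
benign: 0.3 × 0.6 × 0.1 × 0.85 × 0.6 × 0.75 = 0.006885
P(malicious | x) = 0.0354025 / 0.0422875 ≈ 0.837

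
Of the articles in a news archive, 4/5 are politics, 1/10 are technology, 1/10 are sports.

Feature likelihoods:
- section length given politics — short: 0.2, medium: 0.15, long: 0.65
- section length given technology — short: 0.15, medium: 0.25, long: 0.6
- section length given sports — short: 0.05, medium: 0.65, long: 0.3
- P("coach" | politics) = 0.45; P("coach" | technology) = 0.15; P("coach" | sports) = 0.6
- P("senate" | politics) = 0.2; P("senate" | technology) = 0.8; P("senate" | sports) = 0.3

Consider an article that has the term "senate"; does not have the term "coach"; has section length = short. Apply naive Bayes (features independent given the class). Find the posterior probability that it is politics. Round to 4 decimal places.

0.6197

politics: 0.8 × 0.2 × (1−0.45) × 0.2 = 0.0176
technology: 0.1 × 0.15 × (1−0.15) × 0.8 = 0.0102
sports: 0.1 × 0.05 × (1−0.6) × 0.3 = 0.0006
P(politics | x) = 0.0176 / 0.0284 ≈ 0.6197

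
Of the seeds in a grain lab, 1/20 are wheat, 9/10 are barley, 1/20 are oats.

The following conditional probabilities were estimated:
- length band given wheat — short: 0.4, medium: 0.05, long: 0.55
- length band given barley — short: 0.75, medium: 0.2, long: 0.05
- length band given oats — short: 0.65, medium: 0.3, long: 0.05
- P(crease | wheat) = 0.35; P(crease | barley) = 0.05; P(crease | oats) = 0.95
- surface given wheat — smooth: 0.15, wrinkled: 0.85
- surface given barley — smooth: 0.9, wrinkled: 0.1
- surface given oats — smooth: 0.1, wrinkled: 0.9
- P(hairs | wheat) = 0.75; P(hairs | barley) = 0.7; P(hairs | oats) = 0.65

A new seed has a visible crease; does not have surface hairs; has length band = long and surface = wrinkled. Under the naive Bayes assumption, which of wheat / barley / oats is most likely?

wheat

wheat: 0.05 × 0.55 × 0.35 × 0.85 × (1−0.75) = 0.0020453125
barley: 0.9 × 0.05 × 0.05 × 0.1 × (1−0.7) = 0.0000675
oats: 0.05 × 0.05 × 0.95 × 0.9 × (1−0.65) = 0.000748125
Highest score → wheat.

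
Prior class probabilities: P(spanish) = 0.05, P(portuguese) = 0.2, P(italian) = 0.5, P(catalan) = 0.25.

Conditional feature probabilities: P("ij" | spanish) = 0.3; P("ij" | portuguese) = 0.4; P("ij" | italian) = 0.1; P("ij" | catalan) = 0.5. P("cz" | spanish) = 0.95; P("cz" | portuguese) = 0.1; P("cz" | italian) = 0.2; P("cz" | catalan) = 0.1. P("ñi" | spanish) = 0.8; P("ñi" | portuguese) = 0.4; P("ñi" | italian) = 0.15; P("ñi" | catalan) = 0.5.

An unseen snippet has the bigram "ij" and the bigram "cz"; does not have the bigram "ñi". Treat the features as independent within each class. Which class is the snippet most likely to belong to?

spanish: 0.05 × 0.3 × 0.95 × (1−0.8) = 0.00285
portuguese: 0.2 × 0.4 × 0.1 × (1−0.4) = 0.0048
italian: 0.5 × 0.1 × 0.2 × (1−0.15) = 0.0085
catalan: 0.25 × 0.5 × 0.1 × (1−0.5) = 0.00625
Highest score → italian.

italian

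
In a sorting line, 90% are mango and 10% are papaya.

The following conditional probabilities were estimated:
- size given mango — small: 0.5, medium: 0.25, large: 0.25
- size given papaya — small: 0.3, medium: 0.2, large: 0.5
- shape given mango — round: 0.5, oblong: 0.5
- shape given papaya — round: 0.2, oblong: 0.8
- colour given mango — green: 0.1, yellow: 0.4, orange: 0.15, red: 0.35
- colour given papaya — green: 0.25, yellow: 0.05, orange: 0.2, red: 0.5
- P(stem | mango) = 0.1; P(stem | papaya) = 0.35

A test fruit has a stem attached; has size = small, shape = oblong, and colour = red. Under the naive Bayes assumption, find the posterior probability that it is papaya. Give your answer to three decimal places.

mango: 0.9 × 0.5 × 0.5 × 0.35 × 0.1 = 0.007875
papaya: 0.1 × 0.3 × 0.8 × 0.5 × 0.35 = 0.0042
P(papaya | x) = 0.0042 / 0.012075 ≈ 0.348

0.348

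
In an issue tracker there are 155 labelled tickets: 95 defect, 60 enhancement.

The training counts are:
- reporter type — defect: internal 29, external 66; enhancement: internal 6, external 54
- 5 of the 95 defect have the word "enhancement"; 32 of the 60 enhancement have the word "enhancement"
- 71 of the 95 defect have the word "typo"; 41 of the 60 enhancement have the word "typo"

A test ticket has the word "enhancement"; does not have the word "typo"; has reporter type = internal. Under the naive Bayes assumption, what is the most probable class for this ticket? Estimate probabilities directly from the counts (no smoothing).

defect: (95/155) × (29/95) × (5/95) × (24/95) ≈ 0.00248771
enhancement: (60/155) × (6/60) × (32/60) × (19/60) ≈ 0.00653763
Highest score → enhancement.

enhancement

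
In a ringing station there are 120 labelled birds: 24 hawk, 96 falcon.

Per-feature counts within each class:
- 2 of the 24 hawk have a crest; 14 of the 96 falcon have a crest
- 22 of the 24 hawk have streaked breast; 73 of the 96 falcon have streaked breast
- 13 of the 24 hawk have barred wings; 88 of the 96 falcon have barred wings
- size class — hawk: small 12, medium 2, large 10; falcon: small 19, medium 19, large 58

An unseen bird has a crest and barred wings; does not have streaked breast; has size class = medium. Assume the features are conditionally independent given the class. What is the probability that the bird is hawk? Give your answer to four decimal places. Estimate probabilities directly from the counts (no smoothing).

hawk: (24/120) × (2/24) × (2/24) × (13/24) × (2/24) ≈ 0.0000626929
falcon: (96/120) × (14/96) × (23/96) × (88/96) × (19/96) ≈ 0.00507104
P(hawk | x) = 0.0000626929 / 0.0051337329 ≈ 0.0122

0.0122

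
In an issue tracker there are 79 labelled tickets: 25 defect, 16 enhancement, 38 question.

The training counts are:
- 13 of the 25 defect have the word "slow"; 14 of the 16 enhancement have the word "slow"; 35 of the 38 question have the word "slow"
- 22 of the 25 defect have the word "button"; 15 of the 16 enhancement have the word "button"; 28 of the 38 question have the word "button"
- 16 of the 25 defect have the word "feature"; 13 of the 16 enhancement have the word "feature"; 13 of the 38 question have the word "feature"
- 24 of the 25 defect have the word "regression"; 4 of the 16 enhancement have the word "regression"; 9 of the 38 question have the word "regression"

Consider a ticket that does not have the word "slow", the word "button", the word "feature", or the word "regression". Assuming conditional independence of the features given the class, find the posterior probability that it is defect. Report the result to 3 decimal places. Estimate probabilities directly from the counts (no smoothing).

0.048

defect: (25/79) × (12/25) × (3/25) × (9/25) × (1/25) ≈ 0.000262481
enhancement: (16/79) × (2/16) × (1/16) × (3/16) × (12/16) ≈ 0.000222508
question: (38/79) × (3/38) × (10/38) × (25/38) × (29/38) ≈ 0.00501743
P(defect | x) = 0.000262481 / 0.005502419 ≈ 0.048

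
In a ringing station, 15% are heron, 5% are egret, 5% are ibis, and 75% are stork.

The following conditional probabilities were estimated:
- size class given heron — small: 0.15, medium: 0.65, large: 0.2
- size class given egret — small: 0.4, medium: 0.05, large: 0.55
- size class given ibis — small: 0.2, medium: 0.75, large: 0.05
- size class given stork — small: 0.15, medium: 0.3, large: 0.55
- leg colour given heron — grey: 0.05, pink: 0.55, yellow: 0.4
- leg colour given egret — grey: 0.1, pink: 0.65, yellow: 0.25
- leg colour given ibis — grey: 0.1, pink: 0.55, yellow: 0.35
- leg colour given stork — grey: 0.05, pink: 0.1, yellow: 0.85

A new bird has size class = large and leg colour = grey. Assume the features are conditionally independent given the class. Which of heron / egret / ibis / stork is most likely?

stork

heron: 0.15 × 0.2 × 0.05 = 0.0015
egret: 0.05 × 0.55 × 0.1 = 0.00275
ibis: 0.05 × 0.05 × 0.1 = 0.00025
stork: 0.75 × 0.55 × 0.05 = 0.020625
Highest score → stork.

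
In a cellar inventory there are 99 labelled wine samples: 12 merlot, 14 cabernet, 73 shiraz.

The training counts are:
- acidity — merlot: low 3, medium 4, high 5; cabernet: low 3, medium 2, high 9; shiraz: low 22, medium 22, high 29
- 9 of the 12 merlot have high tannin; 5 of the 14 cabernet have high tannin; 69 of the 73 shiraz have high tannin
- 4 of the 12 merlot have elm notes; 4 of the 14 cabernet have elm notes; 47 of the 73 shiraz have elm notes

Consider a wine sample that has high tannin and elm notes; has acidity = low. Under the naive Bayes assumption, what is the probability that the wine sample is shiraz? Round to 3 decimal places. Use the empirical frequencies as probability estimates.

0.927

merlot: (12/99) × (3/12) × (9/12) × (4/12) ≈ 0.00757576
cabernet: (14/99) × (3/14) × (5/14) × (4/14) ≈ 0.00309215
shiraz: (73/99) × (22/73) × (69/73) × (47/73) ≈ 0.135235
P(shiraz | x) = 0.135235 / 0.14590291 ≈ 0.927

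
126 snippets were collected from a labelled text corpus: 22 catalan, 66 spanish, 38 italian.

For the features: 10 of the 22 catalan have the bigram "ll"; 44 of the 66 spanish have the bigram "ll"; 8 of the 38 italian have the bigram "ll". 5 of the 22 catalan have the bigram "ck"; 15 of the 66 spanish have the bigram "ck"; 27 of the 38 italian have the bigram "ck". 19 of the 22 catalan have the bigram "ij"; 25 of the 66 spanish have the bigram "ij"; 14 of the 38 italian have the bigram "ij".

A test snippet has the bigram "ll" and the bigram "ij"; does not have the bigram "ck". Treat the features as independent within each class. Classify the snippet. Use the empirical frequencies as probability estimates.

spanish

catalan: (22/126) × (10/22) × (17/22) × (19/22) ≈ 0.0529647
spanish: (66/126) × (44/66) × (51/66) × (25/66) ≈ 0.102213
italian: (38/126) × (8/38) × (11/38) × (14/38) ≈ 0.00677131
Highest score → spanish.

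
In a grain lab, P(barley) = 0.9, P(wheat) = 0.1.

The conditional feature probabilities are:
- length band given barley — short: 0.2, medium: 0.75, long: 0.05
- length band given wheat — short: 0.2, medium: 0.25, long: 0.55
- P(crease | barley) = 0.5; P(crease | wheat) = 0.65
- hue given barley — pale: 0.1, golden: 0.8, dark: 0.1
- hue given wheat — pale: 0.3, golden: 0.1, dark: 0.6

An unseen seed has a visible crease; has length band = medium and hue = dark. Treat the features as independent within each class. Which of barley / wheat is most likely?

barley

barley: 0.9 × 0.75 × 0.5 × 0.1 = 0.03375
wheat: 0.1 × 0.25 × 0.65 × 0.6 = 0.00975
Highest score → barley.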